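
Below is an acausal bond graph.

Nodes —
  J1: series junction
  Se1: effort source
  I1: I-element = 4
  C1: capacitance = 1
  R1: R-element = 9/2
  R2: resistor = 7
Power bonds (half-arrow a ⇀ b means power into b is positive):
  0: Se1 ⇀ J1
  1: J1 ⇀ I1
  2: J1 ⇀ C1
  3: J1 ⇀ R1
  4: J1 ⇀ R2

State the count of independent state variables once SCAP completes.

β0 |J1  (Se1 (Se) sets effort on bond)
β1 |I1  (prefer integral on I1)
β2 |J1  (J1: bond 1 brought flow, rest push out)
β3 |J1  (1-jn J1 has f-setter on 1)
β4 |J1  (J1: bond 1 brought flow, rest push out)

2  (C1, I1 all integral)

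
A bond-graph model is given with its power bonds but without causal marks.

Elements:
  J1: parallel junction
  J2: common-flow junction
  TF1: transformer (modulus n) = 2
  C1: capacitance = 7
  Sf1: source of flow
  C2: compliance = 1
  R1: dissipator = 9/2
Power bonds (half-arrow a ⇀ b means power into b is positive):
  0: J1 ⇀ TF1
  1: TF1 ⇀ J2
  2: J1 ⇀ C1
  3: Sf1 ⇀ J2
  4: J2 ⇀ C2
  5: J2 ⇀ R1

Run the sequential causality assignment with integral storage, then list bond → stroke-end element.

b3 stroke→Sf1  (source Sf1 imposes f)
b1 stroke→J2  (J2 flow already set via bond 3)
b4 stroke→J2  (J2: bond 3 brought flow, rest push out)
b5 stroke→J2  (J2 flow already set via bond 3)
b0 stroke→TF1  (TF1 one-in-one-out from 1)
b2 stroke→J1  (closing 0-jn rule on J1)

β0 →TF1
β1 →J2
β2 →J1
β3 →Sf1
β4 →J2
β5 →J2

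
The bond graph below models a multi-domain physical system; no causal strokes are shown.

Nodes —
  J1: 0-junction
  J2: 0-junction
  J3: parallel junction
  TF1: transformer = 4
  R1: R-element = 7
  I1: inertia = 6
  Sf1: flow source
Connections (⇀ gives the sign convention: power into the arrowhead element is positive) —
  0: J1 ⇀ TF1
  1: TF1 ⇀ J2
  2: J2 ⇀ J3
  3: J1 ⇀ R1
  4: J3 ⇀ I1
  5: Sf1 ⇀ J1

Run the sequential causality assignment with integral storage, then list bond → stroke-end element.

bond 5 |Sf1  (Sf1: flow source, stroke at near end)
bond 4 |I1  (I1 outputs flow p/I1)
bond 2 |J3  (J3 needs exactly one e-in)
bond 1 |J2  (closing 0-jn rule on J2)
bond 0 |TF1  (TF1: transformer flips bond 1)
bond 3 |J1  (closing 0-jn rule on J1)

bond 0 |TF1
bond 1 |J2
bond 2 |J3
bond 3 |J1
bond 4 |I1
bond 5 |Sf1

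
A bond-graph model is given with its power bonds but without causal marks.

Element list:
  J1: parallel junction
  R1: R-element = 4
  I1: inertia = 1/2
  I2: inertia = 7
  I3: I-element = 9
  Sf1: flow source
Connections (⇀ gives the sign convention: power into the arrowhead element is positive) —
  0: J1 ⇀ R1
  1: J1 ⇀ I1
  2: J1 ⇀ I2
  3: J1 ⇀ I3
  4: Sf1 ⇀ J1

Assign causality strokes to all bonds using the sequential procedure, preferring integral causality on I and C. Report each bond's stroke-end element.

#0 stroke→J1
#1 stroke→I1
#2 stroke→I2
#3 stroke→I3
#4 stroke→Sf1

#4 stroke→Sf1  (Sf1: flow source, stroke at near end)
#1 stroke→I1  (prefer integral on I1)
#2 stroke→I2  (prefer integral on I2)
#3 stroke→I3  (I3 outputs flow p/I3)
#0 stroke→J1  (J1: last free bond brings effort in)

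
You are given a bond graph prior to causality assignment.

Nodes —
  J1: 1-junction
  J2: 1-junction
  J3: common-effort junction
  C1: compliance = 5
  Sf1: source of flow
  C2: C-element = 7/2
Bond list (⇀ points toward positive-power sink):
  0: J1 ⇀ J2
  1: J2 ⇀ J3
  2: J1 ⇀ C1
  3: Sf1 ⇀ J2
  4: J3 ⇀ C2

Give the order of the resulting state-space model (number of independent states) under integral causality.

bond 3 →Sf1  (Sf1 fixes flow; stroke at Sf1)
bond 0 →J2  (common-f at J2 fixed by 3)
bond 1 →J2  (J2 flow already set via bond 3)
bond 4 →J3  (J3 needs exactly one e-in)
bond 2 →J1  (1-jn J1 has f-setter on 0)

2  (C1, C2 all integral)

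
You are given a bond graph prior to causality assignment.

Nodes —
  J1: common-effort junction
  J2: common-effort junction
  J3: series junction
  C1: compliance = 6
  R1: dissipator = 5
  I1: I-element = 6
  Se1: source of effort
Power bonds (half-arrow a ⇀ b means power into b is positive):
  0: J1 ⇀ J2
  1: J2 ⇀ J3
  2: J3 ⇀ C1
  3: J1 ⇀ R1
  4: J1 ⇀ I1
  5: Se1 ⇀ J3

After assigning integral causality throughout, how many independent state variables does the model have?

bond 5 |J3  (Se1 (Se) sets effort on bond)
bond 2 |J3  (C1 outputs effort q/C1)
bond 1 |J2  (only one flow-in slot at J3)
bond 0 |J1  (0-jn J2 has e-setter on 1)
bond 3 |R1  (0-jn J1 has e-setter on 0)
bond 4 |I1  (J1: bond 0 brought effort, rest push out)

2  (C1, I1 all integral)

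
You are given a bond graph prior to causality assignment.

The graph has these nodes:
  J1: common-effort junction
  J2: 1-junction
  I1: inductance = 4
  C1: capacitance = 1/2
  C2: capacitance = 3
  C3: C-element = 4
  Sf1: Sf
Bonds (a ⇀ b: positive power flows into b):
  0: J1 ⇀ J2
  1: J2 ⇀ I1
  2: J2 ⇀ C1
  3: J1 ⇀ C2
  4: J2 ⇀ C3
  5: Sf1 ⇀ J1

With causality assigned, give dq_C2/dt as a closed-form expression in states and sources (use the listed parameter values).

dq_C2/dt = F_Sf1 - p_I1/4

β5 |Sf1  (source Sf1 imposes f)
β1 |I1  (prefer integral on I1)
β0 |J2  (common-f at J2 fixed by 1)
β2 |J2  (1-jn J2 has f-setter on 1)
β4 |J2  (1-jn J2 has f-setter on 1)
β3 |J1  (J1: last free bond brings effort in)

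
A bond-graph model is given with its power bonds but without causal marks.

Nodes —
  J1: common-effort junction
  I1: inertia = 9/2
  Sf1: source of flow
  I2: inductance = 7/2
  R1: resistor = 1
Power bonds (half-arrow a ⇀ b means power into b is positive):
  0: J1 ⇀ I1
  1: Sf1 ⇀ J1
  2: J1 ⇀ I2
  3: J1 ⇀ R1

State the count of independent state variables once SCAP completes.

#1 stroke→Sf1  (Sf1: flow source, stroke at near end)
#0 stroke→I1  (prefer integral on I1)
#2 stroke→I2  (prefer integral on I2)
#3 stroke→J1  (closing 0-jn rule on J1)

2  (I1, I2 all integral)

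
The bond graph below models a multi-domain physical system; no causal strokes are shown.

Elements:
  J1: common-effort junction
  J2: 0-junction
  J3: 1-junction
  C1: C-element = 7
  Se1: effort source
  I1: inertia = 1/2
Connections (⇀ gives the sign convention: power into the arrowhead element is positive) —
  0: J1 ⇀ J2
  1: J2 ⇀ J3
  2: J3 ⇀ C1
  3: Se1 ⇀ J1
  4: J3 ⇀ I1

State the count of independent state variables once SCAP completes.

#3 stroke at J1  (Se1 (Se) sets effort on bond)
#0 stroke at J2  (J1 effort already set via bond 3)
#1 stroke at J3  (common-e at J2 fixed by 0)
#2 stroke at J3  (C1 integral (e out))
#4 stroke at I1  (only one flow-in slot at J3)

2  (C1, I1 all integral)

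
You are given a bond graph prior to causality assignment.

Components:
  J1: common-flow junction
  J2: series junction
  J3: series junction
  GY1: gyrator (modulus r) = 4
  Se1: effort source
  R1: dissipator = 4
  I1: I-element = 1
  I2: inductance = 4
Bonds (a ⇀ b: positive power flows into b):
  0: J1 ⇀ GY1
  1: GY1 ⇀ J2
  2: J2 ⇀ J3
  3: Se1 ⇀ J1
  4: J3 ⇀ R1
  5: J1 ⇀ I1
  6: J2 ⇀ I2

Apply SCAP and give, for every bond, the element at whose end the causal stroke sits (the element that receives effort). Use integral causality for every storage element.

#0 →J1
#1 →J2
#2 →J2
#3 →J1
#4 →J3
#5 →I1
#6 →I2

bond 3 →J1  (Se1: effort source, stroke at far end)
bond 5 →I1  (I1 outputs flow p/I1)
bond 0 →J1  (1-jn J1 has f-setter on 5)
bond 1 →J2  (GY1: gyrator matches bond 0)
bond 6 →I2  (I2 outputs flow p/I2)
bond 2 →J2  (common-f at J2 fixed by 6)
bond 4 →J3  (1-jn J3 has f-setter on 2)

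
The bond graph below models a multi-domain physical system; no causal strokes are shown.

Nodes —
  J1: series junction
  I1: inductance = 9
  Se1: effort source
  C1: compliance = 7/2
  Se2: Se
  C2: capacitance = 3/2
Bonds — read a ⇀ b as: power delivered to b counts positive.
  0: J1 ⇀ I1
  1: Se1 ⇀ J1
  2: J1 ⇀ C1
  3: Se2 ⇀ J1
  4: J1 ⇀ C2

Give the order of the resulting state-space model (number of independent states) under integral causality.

bond 1 stroke at J1  (Se1 fixes effort; stroke away)
bond 3 stroke at J1  (Se2: effort source, stroke at far end)
bond 0 stroke at I1  (I1: I, integral causality)
bond 2 stroke at J1  (J1: bond 0 brought flow, rest push out)
bond 4 stroke at J1  (common-f at J1 fixed by 0)

3  (C1, C2, I1 all integral)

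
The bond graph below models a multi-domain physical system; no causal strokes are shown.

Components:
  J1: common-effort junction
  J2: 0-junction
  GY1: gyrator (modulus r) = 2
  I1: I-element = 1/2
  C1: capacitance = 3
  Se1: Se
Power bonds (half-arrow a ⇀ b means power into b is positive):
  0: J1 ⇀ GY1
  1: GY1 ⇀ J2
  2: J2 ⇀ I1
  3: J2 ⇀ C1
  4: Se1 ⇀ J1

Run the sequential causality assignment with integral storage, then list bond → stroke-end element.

#0 |GY1
#1 |GY1
#2 |I1
#3 |J2
#4 |J1

bond 4 stroke→J1  (Se1 fixes effort; stroke away)
bond 0 stroke→GY1  (common-e at J1 fixed by 4)
bond 1 stroke→GY1  (through GY1, causality inverts; strokes same side of GY1)
bond 2 stroke→I1  (I1: I, integral causality)
bond 3 stroke→J2  (J2 needs exactly one e-in)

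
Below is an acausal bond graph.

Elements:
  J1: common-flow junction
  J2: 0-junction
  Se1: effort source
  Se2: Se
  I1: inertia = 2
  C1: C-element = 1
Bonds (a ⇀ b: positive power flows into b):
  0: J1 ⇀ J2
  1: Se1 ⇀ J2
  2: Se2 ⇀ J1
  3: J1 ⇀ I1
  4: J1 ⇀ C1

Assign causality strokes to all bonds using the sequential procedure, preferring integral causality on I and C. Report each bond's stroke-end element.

#1 stroke at J2  (Se1 (Se) sets effort on bond)
#2 stroke at J1  (Se2 (Se) sets effort on bond)
#0 stroke at J1  (common-e at J2 fixed by 1)
#3 stroke at I1  (prefer integral on I1)
#4 stroke at J1  (J1: bond 3 brought flow, rest push out)

b0 →J1
b1 →J2
b2 →J1
b3 →I1
b4 →J1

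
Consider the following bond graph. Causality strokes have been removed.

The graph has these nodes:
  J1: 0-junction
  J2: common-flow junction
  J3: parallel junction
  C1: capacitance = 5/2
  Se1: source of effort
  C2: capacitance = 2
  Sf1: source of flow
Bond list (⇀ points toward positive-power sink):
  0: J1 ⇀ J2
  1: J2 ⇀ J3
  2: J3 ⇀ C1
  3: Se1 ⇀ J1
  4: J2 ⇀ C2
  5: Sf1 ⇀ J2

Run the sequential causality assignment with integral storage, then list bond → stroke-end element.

β0 →J2
β1 →J2
β2 →J3
β3 →J1
β4 →J2
β5 →Sf1

#3 |J1  (source Se1 imposes e)
#5 |Sf1  (Sf1 (Sf) sets flow on bond)
#0 |J2  (0-jn J1 has e-setter on 3)
#1 |J2  (common-f at J2 fixed by 5)
#4 |J2  (common-f at J2 fixed by 5)
#2 |J3  (closing 0-jn rule on J3)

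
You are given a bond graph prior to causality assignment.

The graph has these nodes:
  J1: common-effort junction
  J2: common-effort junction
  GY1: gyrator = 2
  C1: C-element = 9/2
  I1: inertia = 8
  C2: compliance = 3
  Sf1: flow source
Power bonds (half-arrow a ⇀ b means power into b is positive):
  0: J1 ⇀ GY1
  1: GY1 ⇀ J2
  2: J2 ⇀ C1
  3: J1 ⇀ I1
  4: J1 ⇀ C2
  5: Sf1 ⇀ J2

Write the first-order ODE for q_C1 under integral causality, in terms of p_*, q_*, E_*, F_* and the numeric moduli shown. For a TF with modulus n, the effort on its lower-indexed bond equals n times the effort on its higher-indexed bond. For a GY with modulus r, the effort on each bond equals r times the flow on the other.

#5 →Sf1  (Sf1 fixes flow; stroke at Sf1)
#2 →J2  (C1 outputs effort q/C1)
#1 →GY1  (common-e at J2 fixed by 2)
#0 →GY1  (GY1 both-in/both-out from 1)
#3 →I1  (prefer integral on I1)
#4 →J1  (only one effort-in slot at J1)

dq_C1/dt = F_Sf1 + q_C2/6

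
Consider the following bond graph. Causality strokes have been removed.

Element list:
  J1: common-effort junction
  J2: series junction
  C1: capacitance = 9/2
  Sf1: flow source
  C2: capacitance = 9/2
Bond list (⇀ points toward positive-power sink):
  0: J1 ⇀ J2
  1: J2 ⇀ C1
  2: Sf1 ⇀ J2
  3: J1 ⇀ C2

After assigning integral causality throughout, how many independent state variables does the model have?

2  (C1, C2 all integral)

#2 stroke at Sf1  (Sf1 fixes flow; stroke at Sf1)
#0 stroke at J2  (1-jn J2 has f-setter on 2)
#1 stroke at J2  (J2: bond 2 brought flow, rest push out)
#3 stroke at J1  (only one effort-in slot at J1)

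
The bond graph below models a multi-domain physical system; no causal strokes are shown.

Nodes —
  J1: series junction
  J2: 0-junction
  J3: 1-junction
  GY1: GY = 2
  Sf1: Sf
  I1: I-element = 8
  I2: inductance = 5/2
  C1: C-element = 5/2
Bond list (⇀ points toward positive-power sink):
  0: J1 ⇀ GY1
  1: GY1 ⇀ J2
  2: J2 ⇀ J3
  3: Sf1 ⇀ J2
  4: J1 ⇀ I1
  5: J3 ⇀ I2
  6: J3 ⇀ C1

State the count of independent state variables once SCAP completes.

3  (C1, I1, I2 all integral)

b3 →Sf1  (Sf1 (Sf) sets flow on bond)
b4 →I1  (prefer integral on I1)
b0 →J1  (common-f at J1 fixed by 4)
b1 →J2  (GY GY1: same side as bond 0)
b2 →J3  (J2: bond 1 brought effort, rest push out)
b5 →I2  (I2 integral (f out))
b6 →J3  (J3 flow already set via bond 5)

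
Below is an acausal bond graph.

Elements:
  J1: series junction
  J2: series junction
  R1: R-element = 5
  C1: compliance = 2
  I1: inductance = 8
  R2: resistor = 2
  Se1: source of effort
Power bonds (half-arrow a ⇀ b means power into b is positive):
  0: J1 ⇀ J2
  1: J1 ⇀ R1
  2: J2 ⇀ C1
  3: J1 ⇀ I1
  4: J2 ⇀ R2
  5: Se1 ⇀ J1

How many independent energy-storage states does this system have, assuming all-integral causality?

2  (C1, I1 all integral)

β5 stroke at J1  (Se1 fixes effort; stroke away)
β2 stroke at J2  (prefer integral on C1)
β3 stroke at I1  (prefer integral on I1)
β0 stroke at J1  (J1: bond 3 brought flow, rest push out)
β1 stroke at J1  (1-jn J1 has f-setter on 3)
β4 stroke at J2  (1-jn J2 has f-setter on 0)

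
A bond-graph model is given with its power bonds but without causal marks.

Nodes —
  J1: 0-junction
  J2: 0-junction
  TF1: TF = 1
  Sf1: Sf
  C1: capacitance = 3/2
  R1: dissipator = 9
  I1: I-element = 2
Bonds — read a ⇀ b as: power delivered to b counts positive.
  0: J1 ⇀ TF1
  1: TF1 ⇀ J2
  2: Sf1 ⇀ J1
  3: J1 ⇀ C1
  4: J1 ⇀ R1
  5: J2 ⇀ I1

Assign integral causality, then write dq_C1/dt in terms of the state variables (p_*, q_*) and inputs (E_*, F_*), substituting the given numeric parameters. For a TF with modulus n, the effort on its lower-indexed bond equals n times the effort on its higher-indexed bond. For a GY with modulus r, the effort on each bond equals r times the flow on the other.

dq_C1/dt = F_Sf1 - p_I1/2 - 2*q_C1/27

#2 stroke at Sf1  (source Sf1 imposes f)
#3 stroke at J1  (C1 integral (e out))
#0 stroke at TF1  (J1 effort already set via bond 3)
#4 stroke at R1  (J1 effort already set via bond 3)
#1 stroke at J2  (through TF1, causality passes straight; one stroke at TF1)
#5 stroke at I1  (0-jn J2 has e-setter on 1)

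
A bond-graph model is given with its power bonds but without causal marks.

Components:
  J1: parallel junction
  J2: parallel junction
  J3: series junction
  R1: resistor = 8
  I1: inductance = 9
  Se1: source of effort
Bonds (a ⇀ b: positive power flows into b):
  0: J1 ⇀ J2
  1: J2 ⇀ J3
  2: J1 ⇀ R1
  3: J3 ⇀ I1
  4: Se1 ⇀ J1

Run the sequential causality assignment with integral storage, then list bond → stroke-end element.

#4 stroke at J1  (Se1: effort source, stroke at far end)
#0 stroke at J2  (J1 effort already set via bond 4)
#2 stroke at R1  (common-e at J1 fixed by 4)
#1 stroke at J3  (common-e at J2 fixed by 0)
#3 stroke at I1  (only one flow-in slot at J3)

β0 stroke at J2
β1 stroke at J3
β2 stroke at R1
β3 stroke at I1
β4 stroke at J1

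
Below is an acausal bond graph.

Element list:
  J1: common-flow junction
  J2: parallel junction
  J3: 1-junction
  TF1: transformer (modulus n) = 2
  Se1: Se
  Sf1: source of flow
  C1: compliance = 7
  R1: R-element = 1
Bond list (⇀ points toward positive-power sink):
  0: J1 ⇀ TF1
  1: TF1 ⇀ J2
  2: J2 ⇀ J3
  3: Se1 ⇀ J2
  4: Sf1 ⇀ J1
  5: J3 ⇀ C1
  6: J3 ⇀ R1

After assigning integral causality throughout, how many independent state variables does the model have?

#3 stroke→J2  (Se1: effort source, stroke at far end)
#4 stroke→Sf1  (Sf1: flow source, stroke at near end)
#0 stroke→J1  (1-jn J1 has f-setter on 4)
#1 stroke→TF1  (common-e at J2 fixed by 3)
#2 stroke→J3  (0-jn J2 has e-setter on 3)
#5 stroke→J3  (C1: C, integral causality)
#6 stroke→R1  (J3: last free bond brings flow in)

1  (C1 all integral)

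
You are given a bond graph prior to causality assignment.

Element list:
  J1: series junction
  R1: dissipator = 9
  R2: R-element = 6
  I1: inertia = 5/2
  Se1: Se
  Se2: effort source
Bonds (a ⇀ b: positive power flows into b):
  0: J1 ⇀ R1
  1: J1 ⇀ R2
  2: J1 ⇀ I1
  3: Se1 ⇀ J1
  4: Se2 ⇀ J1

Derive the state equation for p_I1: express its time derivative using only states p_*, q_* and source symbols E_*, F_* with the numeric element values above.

β3 stroke at J1  (Se1: effort source, stroke at far end)
β4 stroke at J1  (Se2 (Se) sets effort on bond)
β2 stroke at I1  (I1: I, integral causality)
β0 stroke at J1  (common-f at J1 fixed by 2)
β1 stroke at J1  (J1 flow already set via bond 2)

dp_I1/dt = E_Se1 + E_Se2 - 6*p_I1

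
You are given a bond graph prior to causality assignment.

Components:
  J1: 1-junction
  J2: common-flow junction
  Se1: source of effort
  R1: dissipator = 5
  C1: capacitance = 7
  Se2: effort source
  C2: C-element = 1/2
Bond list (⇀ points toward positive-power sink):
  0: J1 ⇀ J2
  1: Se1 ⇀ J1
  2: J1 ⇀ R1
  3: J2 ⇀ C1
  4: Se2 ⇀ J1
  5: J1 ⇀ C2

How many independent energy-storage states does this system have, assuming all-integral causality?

2  (C1, C2 all integral)

#1 stroke→J1  (Se1 (Se) sets effort on bond)
#4 stroke→J1  (Se2 fixes effort; stroke away)
#3 stroke→J2  (C1 integral (e out))
#0 stroke→J1  (closing 1-jn rule on J2)
#5 stroke→J1  (prefer integral on C2)
#2 stroke→R1  (closing 1-jn rule on J1)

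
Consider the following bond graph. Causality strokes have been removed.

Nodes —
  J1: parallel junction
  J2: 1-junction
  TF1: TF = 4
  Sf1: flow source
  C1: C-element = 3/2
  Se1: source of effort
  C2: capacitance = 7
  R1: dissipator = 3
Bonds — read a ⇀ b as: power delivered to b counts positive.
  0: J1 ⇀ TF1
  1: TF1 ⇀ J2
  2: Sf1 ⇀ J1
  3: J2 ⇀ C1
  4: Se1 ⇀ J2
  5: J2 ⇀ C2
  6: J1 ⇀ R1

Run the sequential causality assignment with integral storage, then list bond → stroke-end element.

bond 2 →Sf1  (Sf1 fixes flow; stroke at Sf1)
bond 4 →J2  (Se1 fixes effort; stroke away)
bond 3 →J2  (C1 integral (e out))
bond 5 →J2  (C2 integral (e out))
bond 1 →TF1  (closing 1-jn rule on J2)
bond 0 →J1  (TF1: transformer flips bond 1)
bond 6 →R1  (common-e at J1 fixed by 0)

b0 →J1
b1 →TF1
b2 →Sf1
b3 →J2
b4 →J2
b5 →J2
b6 →R1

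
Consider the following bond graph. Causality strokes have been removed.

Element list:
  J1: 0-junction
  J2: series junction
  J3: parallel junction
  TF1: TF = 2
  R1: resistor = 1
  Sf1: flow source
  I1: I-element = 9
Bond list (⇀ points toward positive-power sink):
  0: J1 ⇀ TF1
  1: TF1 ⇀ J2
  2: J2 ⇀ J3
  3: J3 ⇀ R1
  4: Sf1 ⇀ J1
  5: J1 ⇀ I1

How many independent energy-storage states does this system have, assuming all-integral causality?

b4 stroke at Sf1  (Sf1 fixes flow; stroke at Sf1)
b5 stroke at I1  (I1: I, integral causality)
b0 stroke at J1  (closing 0-jn rule on J1)
b1 stroke at TF1  (through TF1, causality passes straight; one stroke at TF1)
b2 stroke at J2  (common-f at J2 fixed by 1)
b3 stroke at J3  (only one effort-in slot at J3)

1  (I1 all integral)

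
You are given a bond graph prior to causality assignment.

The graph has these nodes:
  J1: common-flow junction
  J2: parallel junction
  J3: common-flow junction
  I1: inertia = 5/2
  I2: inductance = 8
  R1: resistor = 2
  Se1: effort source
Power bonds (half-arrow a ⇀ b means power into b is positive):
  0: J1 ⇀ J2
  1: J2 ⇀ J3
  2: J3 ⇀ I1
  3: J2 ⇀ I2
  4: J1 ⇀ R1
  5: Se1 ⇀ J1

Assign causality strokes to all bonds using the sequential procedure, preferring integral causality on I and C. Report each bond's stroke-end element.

bond 0 →J2
bond 1 →J3
bond 2 →I1
bond 3 →I2
bond 4 →J1
bond 5 →J1

bond 5 stroke→J1  (source Se1 imposes e)
bond 2 stroke→I1  (I1: I, integral causality)
bond 1 stroke→J3  (J3 flow already set via bond 2)
bond 3 stroke→I2  (I2: I, integral causality)
bond 0 stroke→J2  (J2: last free bond brings effort in)
bond 4 stroke→J1  (common-f at J1 fixed by 0)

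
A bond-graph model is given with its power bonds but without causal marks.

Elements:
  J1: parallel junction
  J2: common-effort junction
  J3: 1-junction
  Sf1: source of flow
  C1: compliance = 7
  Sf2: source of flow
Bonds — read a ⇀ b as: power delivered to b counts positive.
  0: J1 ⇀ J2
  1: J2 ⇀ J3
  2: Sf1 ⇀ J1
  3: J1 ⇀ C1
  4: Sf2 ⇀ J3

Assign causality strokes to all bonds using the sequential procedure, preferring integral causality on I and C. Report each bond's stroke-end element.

bond 2 |Sf1  (Sf1: flow source, stroke at near end)
bond 4 |Sf2  (Sf2: flow source, stroke at near end)
bond 1 |J3  (J3: bond 4 brought flow, rest push out)
bond 0 |J2  (only one effort-in slot at J2)
bond 3 |J1  (only one effort-in slot at J1)

#0 stroke→J2
#1 stroke→J3
#2 stroke→Sf1
#3 stroke→J1
#4 stroke→Sf2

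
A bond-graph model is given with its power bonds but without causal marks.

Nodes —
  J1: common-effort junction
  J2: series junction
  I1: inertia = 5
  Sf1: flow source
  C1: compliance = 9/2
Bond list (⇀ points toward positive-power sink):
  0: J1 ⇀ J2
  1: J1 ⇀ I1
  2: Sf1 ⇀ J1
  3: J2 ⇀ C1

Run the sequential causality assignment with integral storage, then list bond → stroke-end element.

bond 0 stroke at J1
bond 1 stroke at I1
bond 2 stroke at Sf1
bond 3 stroke at J2

#2 |Sf1  (Sf1: flow source, stroke at near end)
#1 |I1  (I1 integral (f out))
#0 |J1  (closing 0-jn rule on J1)
#3 |J2  (1-jn J2 has f-setter on 0)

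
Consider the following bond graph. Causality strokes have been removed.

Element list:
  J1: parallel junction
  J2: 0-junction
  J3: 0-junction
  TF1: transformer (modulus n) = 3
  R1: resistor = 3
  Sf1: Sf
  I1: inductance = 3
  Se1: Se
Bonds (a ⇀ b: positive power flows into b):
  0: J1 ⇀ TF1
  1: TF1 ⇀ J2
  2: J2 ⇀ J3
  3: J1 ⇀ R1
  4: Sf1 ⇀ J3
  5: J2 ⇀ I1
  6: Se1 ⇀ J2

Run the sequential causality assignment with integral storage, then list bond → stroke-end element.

#0 →J1
#1 →TF1
#2 →J3
#3 →R1
#4 →Sf1
#5 →I1
#6 →J2

β4 stroke→Sf1  (source Sf1 imposes f)
β6 stroke→J2  (source Se1 imposes e)
β1 stroke→TF1  (J2 effort already set via bond 6)
β2 stroke→J3  (common-e at J2 fixed by 6)
β5 stroke→I1  (common-e at J2 fixed by 6)
β0 stroke→J1  (TF TF1: opposite of bond 1)
β3 stroke→R1  (0-jn J1 has e-setter on 0)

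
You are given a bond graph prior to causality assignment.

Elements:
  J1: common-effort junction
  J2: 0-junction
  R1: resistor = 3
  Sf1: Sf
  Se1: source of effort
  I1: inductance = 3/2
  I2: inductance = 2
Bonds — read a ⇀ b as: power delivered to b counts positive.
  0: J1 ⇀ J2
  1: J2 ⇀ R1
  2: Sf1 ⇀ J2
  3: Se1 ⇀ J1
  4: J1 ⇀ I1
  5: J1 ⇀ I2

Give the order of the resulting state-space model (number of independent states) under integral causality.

2  (I1, I2 all integral)

bond 2 →Sf1  (source Sf1 imposes f)
bond 3 →J1  (Se1 fixes effort; stroke away)
bond 0 →J2  (J1 effort already set via bond 3)
bond 4 →I1  (J1: bond 3 brought effort, rest push out)
bond 5 →I2  (common-e at J1 fixed by 3)
bond 1 →R1  (J2: bond 0 brought effort, rest push out)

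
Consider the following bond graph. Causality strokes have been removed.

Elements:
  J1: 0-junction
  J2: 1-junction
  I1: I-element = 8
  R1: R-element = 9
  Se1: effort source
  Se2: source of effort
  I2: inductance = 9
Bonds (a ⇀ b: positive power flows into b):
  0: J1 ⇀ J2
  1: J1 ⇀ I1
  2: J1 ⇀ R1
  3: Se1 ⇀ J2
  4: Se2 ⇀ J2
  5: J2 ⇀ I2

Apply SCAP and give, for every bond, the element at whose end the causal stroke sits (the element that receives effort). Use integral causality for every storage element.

bond 0 →J2
bond 1 →I1
bond 2 →J1
bond 3 →J2
bond 4 →J2
bond 5 →I2

b3 |J2  (Se1 fixes effort; stroke away)
b4 |J2  (source Se2 imposes e)
b1 |I1  (I1 integral (f out))
b5 |I2  (I2 integral (f out))
b0 |J2  (1-jn J2 has f-setter on 5)
b2 |J1  (J1 needs exactly one e-in)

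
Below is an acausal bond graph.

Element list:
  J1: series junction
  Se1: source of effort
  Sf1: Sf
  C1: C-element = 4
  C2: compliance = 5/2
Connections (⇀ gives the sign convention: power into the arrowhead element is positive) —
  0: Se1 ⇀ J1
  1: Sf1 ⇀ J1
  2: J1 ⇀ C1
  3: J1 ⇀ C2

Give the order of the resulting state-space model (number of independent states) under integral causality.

β0 stroke at J1  (Se1 (Se) sets effort on bond)
β1 stroke at Sf1  (Sf1 (Sf) sets flow on bond)
β2 stroke at J1  (J1 flow already set via bond 1)
β3 stroke at J1  (J1 flow already set via bond 1)

2  (C1, C2 all integral)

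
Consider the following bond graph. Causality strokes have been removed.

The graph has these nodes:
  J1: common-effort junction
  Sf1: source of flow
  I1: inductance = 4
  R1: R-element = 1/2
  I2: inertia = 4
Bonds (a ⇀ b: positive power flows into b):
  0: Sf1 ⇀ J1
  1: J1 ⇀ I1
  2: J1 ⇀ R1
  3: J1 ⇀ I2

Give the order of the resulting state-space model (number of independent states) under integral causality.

2  (I1, I2 all integral)

bond 0 stroke at Sf1  (Sf1 fixes flow; stroke at Sf1)
bond 1 stroke at I1  (I1 integral (f out))
bond 3 stroke at I2  (I2: I, integral causality)
bond 2 stroke at J1  (J1: last free bond brings effort in)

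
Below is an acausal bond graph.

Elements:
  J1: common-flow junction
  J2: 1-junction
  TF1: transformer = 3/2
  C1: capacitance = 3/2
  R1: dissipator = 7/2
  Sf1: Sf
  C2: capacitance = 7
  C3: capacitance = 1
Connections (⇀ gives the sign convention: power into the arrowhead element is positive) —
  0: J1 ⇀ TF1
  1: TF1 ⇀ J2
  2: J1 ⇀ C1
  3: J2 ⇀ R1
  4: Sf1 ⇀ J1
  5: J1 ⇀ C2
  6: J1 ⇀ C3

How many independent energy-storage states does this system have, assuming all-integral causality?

b4 stroke at Sf1  (source Sf1 imposes f)
b0 stroke at J1  (1-jn J1 has f-setter on 4)
b2 stroke at J1  (common-f at J1 fixed by 4)
b5 stroke at J1  (1-jn J1 has f-setter on 4)
b6 stroke at J1  (J1: bond 4 brought flow, rest push out)
b1 stroke at TF1  (TF TF1: opposite of bond 0)
b3 stroke at J2  (common-f at J2 fixed by 1)

3  (C1, C2, C3 all integral)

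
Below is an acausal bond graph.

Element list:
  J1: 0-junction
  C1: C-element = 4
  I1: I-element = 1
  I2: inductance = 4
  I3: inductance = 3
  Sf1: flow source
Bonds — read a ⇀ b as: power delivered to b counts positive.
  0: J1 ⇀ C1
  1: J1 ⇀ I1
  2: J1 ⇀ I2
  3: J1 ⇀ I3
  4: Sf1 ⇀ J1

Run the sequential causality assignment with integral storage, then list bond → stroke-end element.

β0 |J1
β1 |I1
β2 |I2
β3 |I3
β4 |Sf1

#4 stroke at Sf1  (Sf1: flow source, stroke at near end)
#0 stroke at J1  (C1: C, integral causality)
#1 stroke at I1  (0-jn J1 has e-setter on 0)
#2 stroke at I2  (common-e at J1 fixed by 0)
#3 stroke at I3  (J1 effort already set via bond 0)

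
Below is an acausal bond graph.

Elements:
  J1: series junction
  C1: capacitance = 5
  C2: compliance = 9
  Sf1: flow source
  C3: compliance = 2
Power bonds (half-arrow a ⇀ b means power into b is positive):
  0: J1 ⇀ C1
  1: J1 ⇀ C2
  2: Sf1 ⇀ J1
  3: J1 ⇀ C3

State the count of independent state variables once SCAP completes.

bond 2 stroke→Sf1  (source Sf1 imposes f)
bond 0 stroke→J1  (common-f at J1 fixed by 2)
bond 1 stroke→J1  (J1 flow already set via bond 2)
bond 3 stroke→J1  (J1 flow already set via bond 2)

3  (C1, C2, C3 all integral)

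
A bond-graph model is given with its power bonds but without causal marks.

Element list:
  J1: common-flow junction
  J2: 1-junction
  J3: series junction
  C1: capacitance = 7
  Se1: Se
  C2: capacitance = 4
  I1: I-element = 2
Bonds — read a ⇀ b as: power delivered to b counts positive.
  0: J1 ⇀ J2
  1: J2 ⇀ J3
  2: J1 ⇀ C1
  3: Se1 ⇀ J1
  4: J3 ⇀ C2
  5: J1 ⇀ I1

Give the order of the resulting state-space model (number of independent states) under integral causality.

bond 3 →J1  (Se1 (Se) sets effort on bond)
bond 2 →J1  (prefer integral on C1)
bond 4 →J3  (C2 outputs effort q/C2)
bond 1 →J2  (only one flow-in slot at J3)
bond 0 →J1  (J2 needs exactly one f-in)
bond 5 →I1  (J1 needs exactly one f-in)

3  (C1, C2, I1 all integral)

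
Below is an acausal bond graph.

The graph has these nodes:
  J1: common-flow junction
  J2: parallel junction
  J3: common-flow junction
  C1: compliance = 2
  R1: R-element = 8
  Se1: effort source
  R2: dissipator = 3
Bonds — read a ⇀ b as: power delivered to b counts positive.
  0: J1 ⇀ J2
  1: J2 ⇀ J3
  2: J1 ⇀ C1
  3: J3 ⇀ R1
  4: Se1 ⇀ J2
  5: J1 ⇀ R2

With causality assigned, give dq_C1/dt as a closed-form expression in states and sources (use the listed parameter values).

β4 stroke→J2  (source Se1 imposes e)
β0 stroke→J1  (J2: bond 4 brought effort, rest push out)
β1 stroke→J3  (common-e at J2 fixed by 4)
β3 stroke→R1  (closing 1-jn rule on J3)
β2 stroke→J1  (C1 outputs effort q/C1)
β5 stroke→R2  (only one flow-in slot at J1)

dq_C1/dt = -E_Se1/3 - q_C1/6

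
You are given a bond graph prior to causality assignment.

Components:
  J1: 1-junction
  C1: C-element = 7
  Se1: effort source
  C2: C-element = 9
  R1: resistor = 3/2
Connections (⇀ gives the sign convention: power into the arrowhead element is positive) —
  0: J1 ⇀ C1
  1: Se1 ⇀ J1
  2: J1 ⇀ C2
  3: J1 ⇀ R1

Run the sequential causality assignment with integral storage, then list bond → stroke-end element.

bond 0 |J1
bond 1 |J1
bond 2 |J1
bond 3 |R1

b1 →J1  (source Se1 imposes e)
b0 →J1  (C1 integral (e out))
b2 →J1  (C2 integral (e out))
b3 →R1  (J1: last free bond brings flow in)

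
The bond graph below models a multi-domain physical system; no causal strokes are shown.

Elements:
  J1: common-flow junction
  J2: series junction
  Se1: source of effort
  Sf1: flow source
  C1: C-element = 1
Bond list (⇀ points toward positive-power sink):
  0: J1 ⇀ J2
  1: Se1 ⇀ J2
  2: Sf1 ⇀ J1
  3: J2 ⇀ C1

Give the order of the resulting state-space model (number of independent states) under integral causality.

bond 1 stroke→J2  (Se1 (Se) sets effort on bond)
bond 2 stroke→Sf1  (Sf1 fixes flow; stroke at Sf1)
bond 0 stroke→J1  (J1: bond 2 brought flow, rest push out)
bond 3 stroke→J2  (J2 flow already set via bond 0)

1  (C1 all integral)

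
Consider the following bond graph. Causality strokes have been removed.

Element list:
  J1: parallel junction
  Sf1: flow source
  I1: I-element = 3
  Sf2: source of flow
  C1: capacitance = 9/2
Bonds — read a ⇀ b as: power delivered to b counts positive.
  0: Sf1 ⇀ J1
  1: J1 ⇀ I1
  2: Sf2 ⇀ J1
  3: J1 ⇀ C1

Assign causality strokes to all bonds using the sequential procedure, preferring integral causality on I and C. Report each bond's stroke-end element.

b0 →Sf1
b1 →I1
b2 →Sf2
b3 →J1

β0 stroke→Sf1  (Sf1 (Sf) sets flow on bond)
β2 stroke→Sf2  (Sf2: flow source, stroke at near end)
β1 stroke→I1  (prefer integral on I1)
β3 stroke→J1  (J1: last free bond brings effort in)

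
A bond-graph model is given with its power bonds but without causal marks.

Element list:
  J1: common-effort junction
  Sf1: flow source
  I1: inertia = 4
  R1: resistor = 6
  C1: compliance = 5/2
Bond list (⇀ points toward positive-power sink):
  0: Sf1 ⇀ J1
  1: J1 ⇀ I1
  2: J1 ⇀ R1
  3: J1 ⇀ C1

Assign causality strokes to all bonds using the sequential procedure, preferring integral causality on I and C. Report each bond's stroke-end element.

β0 |Sf1  (Sf1 fixes flow; stroke at Sf1)
β1 |I1  (I1 integral (f out))
β3 |J1  (prefer integral on C1)
β2 |R1  (common-e at J1 fixed by 3)

bond 0 stroke→Sf1
bond 1 stroke→I1
bond 2 stroke→R1
bond 3 stroke→J1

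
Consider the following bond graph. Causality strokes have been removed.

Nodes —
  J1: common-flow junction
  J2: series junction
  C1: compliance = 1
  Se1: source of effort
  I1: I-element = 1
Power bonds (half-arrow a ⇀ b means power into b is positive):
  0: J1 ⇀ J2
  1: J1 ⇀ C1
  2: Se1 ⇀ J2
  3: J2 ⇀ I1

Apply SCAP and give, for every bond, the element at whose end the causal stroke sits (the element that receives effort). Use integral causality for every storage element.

b0 stroke→J2
b1 stroke→J1
b2 stroke→J2
b3 stroke→I1

bond 2 →J2  (Se1 fixes effort; stroke away)
bond 1 →J1  (prefer integral on C1)
bond 0 →J2  (closing 1-jn rule on J1)
bond 3 →I1  (closing 1-jn rule on J2)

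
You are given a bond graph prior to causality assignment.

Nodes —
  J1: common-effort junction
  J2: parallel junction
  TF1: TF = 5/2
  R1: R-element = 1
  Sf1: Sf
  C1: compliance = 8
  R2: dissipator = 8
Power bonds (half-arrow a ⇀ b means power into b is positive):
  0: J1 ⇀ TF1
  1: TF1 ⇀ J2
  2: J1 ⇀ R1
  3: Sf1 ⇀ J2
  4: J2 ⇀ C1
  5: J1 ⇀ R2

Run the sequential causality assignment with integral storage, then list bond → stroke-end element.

#3 stroke at Sf1  (Sf1: flow source, stroke at near end)
#4 stroke at J2  (C1 integral (e out))
#1 stroke at TF1  (J2: bond 4 brought effort, rest push out)
#0 stroke at J1  (TF1: transformer flips bond 1)
#2 stroke at R1  (common-e at J1 fixed by 0)
#5 stroke at R2  (J1 effort already set via bond 0)

#0 |J1
#1 |TF1
#2 |R1
#3 |Sf1
#4 |J2
#5 |R2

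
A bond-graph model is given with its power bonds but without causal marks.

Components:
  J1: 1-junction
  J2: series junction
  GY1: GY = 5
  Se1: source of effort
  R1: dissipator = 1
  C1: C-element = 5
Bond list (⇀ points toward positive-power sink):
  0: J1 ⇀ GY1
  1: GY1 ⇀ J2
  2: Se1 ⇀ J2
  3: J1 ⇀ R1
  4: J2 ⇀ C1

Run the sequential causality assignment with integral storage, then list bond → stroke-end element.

bond 0 |GY1
bond 1 |GY1
bond 2 |J2
bond 3 |J1
bond 4 |J2

b2 |J2  (Se1 fixes effort; stroke away)
b4 |J2  (C1: C, integral causality)
b1 |GY1  (closing 1-jn rule on J2)
b0 |GY1  (through GY1, causality inverts; strokes same side of GY1)
b3 |J1  (common-f at J1 fixed by 0)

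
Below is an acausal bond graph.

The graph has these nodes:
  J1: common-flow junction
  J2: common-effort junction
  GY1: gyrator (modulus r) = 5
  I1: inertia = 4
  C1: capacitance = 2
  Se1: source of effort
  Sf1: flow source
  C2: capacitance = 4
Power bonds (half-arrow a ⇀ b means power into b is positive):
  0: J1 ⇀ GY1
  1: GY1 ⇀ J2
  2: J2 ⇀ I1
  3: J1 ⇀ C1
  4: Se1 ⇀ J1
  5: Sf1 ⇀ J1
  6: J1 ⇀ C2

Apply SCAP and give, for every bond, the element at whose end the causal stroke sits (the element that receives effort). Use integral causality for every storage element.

β0 |J1
β1 |J2
β2 |I1
β3 |J1
β4 |J1
β5 |Sf1
β6 |J1

b4 stroke→J1  (Se1 (Se) sets effort on bond)
b5 stroke→Sf1  (source Sf1 imposes f)
b0 stroke→J1  (J1: bond 5 brought flow, rest push out)
b3 stroke→J1  (common-f at J1 fixed by 5)
b6 stroke→J1  (common-f at J1 fixed by 5)
b1 stroke→J2  (GY GY1: same side as bond 0)
b2 stroke→I1  (common-e at J2 fixed by 1)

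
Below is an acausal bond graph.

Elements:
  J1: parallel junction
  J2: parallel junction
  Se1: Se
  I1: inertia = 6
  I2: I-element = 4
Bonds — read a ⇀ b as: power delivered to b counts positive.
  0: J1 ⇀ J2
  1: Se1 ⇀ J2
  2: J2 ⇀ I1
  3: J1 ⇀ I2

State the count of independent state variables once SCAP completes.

2  (I1, I2 all integral)

b1 stroke at J2  (Se1: effort source, stroke at far end)
b0 stroke at J1  (J2 effort already set via bond 1)
b2 stroke at I1  (common-e at J2 fixed by 1)
b3 stroke at I2  (J1: bond 0 brought effort, rest push out)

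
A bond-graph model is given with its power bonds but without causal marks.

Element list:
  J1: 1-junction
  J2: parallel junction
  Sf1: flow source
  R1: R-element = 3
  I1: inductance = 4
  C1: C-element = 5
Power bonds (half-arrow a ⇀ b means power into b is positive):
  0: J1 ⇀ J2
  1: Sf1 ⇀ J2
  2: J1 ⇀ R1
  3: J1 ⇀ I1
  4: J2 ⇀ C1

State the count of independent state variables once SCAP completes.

β1 stroke at Sf1  (Sf1 fixes flow; stroke at Sf1)
β3 stroke at I1  (I1 outputs flow p/I1)
β0 stroke at J1  (1-jn J1 has f-setter on 3)
β2 stroke at J1  (common-f at J1 fixed by 3)
β4 stroke at J2  (J2 needs exactly one e-in)

2  (C1, I1 all integral)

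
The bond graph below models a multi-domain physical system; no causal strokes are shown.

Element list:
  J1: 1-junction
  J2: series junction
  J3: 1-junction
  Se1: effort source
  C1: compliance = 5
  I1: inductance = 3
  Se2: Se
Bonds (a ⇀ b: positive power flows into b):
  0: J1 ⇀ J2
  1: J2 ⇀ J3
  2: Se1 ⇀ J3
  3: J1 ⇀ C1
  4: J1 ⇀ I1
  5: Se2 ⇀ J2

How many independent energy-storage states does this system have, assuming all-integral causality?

2  (C1, I1 all integral)

bond 2 stroke at J3  (Se1: effort source, stroke at far end)
bond 5 stroke at J2  (Se2: effort source, stroke at far end)
bond 1 stroke at J2  (closing 1-jn rule on J3)
bond 0 stroke at J1  (J2: last free bond brings flow in)
bond 3 stroke at J1  (C1 outputs effort q/C1)
bond 4 stroke at I1  (J1 needs exactly one f-in)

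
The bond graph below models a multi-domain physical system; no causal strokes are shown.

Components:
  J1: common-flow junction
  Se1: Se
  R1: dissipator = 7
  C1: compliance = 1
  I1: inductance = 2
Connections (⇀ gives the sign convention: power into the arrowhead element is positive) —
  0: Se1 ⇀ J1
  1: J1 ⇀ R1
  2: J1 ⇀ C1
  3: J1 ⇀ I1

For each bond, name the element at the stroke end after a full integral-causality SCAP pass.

b0 stroke→J1  (Se1: effort source, stroke at far end)
b2 stroke→J1  (prefer integral on C1)
b3 stroke→I1  (I1 integral (f out))
b1 stroke→J1  (J1 flow already set via bond 3)

bond 0 stroke at J1
bond 1 stroke at J1
bond 2 stroke at J1
bond 3 stroke at I1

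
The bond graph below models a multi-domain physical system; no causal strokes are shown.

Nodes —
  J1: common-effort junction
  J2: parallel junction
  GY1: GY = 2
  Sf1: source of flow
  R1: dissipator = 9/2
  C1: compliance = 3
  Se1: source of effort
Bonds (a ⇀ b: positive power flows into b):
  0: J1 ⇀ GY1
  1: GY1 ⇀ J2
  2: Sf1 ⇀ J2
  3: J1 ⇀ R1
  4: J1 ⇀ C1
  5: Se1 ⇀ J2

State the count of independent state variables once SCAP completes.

b2 →Sf1  (source Sf1 imposes f)
b5 →J2  (Se1 fixes effort; stroke away)
b1 →GY1  (0-jn J2 has e-setter on 5)
b0 →GY1  (through GY1, causality inverts; strokes same side of GY1)
b4 →J1  (C1 integral (e out))
b3 →R1  (0-jn J1 has e-setter on 4)

1  (C1 all integral)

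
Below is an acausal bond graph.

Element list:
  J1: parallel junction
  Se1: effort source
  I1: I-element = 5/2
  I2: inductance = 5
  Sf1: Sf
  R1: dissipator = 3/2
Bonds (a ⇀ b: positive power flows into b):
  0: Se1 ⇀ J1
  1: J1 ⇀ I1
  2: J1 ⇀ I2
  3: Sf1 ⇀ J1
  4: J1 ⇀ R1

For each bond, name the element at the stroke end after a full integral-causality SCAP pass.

β0 stroke→J1  (Se1 (Se) sets effort on bond)
β3 stroke→Sf1  (Sf1 (Sf) sets flow on bond)
β1 stroke→I1  (0-jn J1 has e-setter on 0)
β2 stroke→I2  (0-jn J1 has e-setter on 0)
β4 stroke→R1  (0-jn J1 has e-setter on 0)

b0 |J1
b1 |I1
b2 |I2
b3 |Sf1
b4 |R1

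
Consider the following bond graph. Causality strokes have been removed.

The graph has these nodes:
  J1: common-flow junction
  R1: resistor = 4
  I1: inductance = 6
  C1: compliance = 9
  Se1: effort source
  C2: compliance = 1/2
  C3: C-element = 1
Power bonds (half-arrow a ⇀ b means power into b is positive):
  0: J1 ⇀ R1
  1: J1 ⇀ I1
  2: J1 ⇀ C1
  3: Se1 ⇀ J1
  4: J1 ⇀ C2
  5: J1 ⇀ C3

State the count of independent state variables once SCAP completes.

bond 3 stroke at J1  (source Se1 imposes e)
bond 1 stroke at I1  (I1 outputs flow p/I1)
bond 0 stroke at J1  (J1: bond 1 brought flow, rest push out)
bond 2 stroke at J1  (common-f at J1 fixed by 1)
bond 4 stroke at J1  (J1 flow already set via bond 1)
bond 5 stroke at J1  (J1: bond 1 brought flow, rest push out)

4  (C1, C2, C3, I1 all integral)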